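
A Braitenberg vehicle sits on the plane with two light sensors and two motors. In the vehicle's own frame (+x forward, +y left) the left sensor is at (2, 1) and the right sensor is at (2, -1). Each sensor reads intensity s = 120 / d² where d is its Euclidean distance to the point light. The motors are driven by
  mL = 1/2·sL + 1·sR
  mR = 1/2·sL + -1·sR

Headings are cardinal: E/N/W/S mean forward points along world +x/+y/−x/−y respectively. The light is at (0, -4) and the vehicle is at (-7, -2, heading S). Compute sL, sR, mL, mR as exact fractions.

10/3 15/8 85/24 -5/24

left sensor world pos  = (-6, -4); dL² = 36
right sensor world pos = (-8, -4); dR² = 64
sL = 120/36 = 10/3
sR = 120/64 = 15/8
mL = 1/2·sL + 1·sR = 85/24
mR = 1/2·sL + -1·sR = -5/24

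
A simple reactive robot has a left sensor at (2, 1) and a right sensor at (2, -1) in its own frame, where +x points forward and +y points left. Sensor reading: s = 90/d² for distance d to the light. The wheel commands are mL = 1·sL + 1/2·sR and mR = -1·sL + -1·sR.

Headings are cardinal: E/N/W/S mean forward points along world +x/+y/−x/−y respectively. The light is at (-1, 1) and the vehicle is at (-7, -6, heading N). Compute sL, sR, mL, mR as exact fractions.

left sensor world pos  = (-8, -4); dL² = 74
right sensor world pos = (-6, -4); dR² = 50
sL = 90/74 = 45/37
sR = 90/50 = 9/5
mL = 1·sL + 1/2·sR = 783/370
mR = -1·sL + -1·sR = -558/185

45/37 9/5 783/370 -558/185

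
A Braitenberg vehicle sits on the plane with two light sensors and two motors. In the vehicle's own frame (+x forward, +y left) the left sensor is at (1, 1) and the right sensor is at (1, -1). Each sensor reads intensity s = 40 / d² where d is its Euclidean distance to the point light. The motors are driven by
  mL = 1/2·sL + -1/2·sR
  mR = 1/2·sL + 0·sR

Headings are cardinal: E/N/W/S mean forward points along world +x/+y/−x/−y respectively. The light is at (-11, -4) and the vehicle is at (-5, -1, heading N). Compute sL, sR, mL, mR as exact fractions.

40/41 8/13 96/533 20/41

left sensor world pos  = (-6, 0); dL² = 41
right sensor world pos = (-4, 0); dR² = 65
sL = 40/41 = 40/41
sR = 40/65 = 8/13
mL = 1/2·sL + -1/2·sR = 96/533
mR = 1/2·sL + 0·sR = 20/41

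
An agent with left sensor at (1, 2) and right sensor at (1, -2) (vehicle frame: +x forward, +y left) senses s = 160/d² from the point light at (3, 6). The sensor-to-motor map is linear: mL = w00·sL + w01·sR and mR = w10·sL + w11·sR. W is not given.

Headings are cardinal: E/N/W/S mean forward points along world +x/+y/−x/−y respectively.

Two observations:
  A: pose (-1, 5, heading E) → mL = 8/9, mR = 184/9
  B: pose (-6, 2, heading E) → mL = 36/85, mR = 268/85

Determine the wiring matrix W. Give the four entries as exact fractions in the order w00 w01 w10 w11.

-1/2 1 1 1/2

obs A: pose=(-1,5,E) → sL=16, sR=80/9, mL=8/9, mR=184/9
obs B: pose=(-6,2,E) → sL=40/17, sR=8/5, mL=36/85, mR=268/85
sensor matrix S = [[16, 80/9], [40/17, 8/5]]; det S = 3584/765
solve [mL_A; mL_B] = S·[w00; w01] and [mR_A; mR_B] = S·[w10; w11]:
  w00 = -1/2, w01 = 1, w10 = 1, w11 = 1/2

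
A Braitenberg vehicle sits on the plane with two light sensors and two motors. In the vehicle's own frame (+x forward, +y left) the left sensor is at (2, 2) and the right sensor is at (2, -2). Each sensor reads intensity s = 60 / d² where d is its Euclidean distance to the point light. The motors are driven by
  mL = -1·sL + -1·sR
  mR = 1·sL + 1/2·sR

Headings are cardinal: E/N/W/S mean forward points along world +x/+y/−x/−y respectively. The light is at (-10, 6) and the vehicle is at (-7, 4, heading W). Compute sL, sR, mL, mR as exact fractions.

left sensor world pos  = (-9, 2); dL² = 17
right sensor world pos = (-9, 6); dR² = 1
sL = 60/17 = 60/17
sR = 60/1 = 60
mL = -1·sL + -1·sR = -1080/17
mR = 1·sL + 1/2·sR = 570/17

60/17 60 -1080/17 570/17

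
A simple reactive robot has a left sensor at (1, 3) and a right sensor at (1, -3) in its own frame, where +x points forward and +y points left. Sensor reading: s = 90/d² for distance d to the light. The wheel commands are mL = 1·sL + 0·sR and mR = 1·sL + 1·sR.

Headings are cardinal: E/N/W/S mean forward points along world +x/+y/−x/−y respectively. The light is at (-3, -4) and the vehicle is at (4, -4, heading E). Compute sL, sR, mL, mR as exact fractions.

left sensor world pos  = (5, -1); dL² = 73
right sensor world pos = (5, -7); dR² = 73
sL = 90/73 = 90/73
sR = 90/73 = 90/73
mL = 1·sL + 0·sR = 90/73
mR = 1·sL + 1·sR = 180/73

90/73 90/73 90/73 180/73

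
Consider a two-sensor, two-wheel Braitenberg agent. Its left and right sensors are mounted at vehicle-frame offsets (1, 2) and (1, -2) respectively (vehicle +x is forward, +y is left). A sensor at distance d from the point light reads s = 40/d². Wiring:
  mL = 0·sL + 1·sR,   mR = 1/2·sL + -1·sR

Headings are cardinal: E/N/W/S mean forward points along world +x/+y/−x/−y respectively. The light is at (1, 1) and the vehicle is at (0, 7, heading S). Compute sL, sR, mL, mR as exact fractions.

left sensor world pos  = (2, 6); dL² = 26
right sensor world pos = (-2, 6); dR² = 34
sL = 40/26 = 20/13
sR = 40/34 = 20/17
mL = 0·sL + 1·sR = 20/17
mR = 1/2·sL + -1·sR = -90/221

20/13 20/17 20/17 -90/221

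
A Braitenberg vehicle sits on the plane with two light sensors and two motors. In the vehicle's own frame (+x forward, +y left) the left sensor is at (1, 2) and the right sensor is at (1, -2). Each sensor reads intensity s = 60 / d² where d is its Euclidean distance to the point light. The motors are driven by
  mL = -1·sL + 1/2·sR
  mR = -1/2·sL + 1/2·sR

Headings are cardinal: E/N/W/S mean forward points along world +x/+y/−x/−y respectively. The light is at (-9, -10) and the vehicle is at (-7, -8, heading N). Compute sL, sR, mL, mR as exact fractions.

20/3 12/5 -82/15 -32/15

left sensor world pos  = (-9, -7); dL² = 9
right sensor world pos = (-5, -7); dR² = 25
sL = 60/9 = 20/3
sR = 60/25 = 12/5
mL = -1·sL + 1/2·sR = -82/15
mR = -1/2·sL + 1/2·sR = -32/15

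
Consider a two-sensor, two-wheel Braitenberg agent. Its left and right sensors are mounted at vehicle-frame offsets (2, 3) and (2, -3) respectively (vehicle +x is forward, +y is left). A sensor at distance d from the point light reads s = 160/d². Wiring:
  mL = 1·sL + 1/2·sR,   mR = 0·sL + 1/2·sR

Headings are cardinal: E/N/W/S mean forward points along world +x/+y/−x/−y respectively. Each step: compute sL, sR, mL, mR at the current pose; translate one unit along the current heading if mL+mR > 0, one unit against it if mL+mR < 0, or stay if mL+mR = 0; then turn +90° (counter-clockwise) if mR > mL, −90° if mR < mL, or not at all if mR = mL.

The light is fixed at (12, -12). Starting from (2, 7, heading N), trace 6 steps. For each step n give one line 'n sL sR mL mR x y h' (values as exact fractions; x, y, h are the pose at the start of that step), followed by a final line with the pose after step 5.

0 16/61 16/49 1272/2989 8/49 2 7 N
1 160/593 160/353 103920/209329 80/353 2 8 E
2 4/9 40/117 8/13 20/117 3 8 S
3 160/377 32/121 25392/45617 16/121 3 7 W
4 16/61 16/49 1272/2989 8/49 2 7 N
5 160/593 160/353 103920/209329 80/353 2 8 E
final 3 8 S

n=0: pose=(2,7,N); sL=16/61, sR=16/49; mL=1272/2989, mR=8/49; mL+mR=1760/2989 → advance +1; mR−mL=-16/61 → turn -1·90°
n=1: pose=(2,8,E); sL=160/593, sR=160/353; mL=103920/209329, mR=80/353; mL+mR=151360/209329 → advance +1; mR−mL=-160/593 → turn -1·90°
n=2: pose=(3,8,S); sL=4/9, sR=40/117; mL=8/13, mR=20/117; mL+mR=92/117 → advance +1; mR−mL=-4/9 → turn -1·90°
n=3: pose=(3,7,W); sL=160/377, sR=32/121; mL=25392/45617, mR=16/121; mL+mR=31424/45617 → advance +1; mR−mL=-160/377 → turn -1·90°
n=4: pose=(2,7,N); sL=16/61, sR=16/49; mL=1272/2989, mR=8/49; mL+mR=1760/2989 → advance +1; mR−mL=-16/61 → turn -1·90°
n=5: pose=(2,8,E); sL=160/593, sR=160/353; mL=103920/209329, mR=80/353; mL+mR=151360/209329 → advance +1; mR−mL=-160/593 → turn -1·90°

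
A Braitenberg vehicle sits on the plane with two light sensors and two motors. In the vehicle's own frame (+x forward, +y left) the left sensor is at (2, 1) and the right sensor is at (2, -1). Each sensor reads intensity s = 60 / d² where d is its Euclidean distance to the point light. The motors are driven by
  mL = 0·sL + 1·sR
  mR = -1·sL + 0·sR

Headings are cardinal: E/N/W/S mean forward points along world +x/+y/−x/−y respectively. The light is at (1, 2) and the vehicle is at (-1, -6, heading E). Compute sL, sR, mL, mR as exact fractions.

left sensor world pos  = (1, -5); dL² = 49
right sensor world pos = (1, -7); dR² = 81
sL = 60/49 = 60/49
sR = 60/81 = 20/27
mL = 0·sL + 1·sR = 20/27
mR = -1·sL + 0·sR = -60/49

60/49 20/27 20/27 -60/49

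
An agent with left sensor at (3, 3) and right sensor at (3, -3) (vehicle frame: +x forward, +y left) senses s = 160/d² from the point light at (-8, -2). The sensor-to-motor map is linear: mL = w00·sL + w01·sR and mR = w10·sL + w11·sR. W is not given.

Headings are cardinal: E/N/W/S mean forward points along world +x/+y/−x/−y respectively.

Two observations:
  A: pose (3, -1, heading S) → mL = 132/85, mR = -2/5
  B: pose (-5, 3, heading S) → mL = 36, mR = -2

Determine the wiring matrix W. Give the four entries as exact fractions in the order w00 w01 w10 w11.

obs A: pose=(3,-1,S) → sL=4/5, sR=40/17, mL=132/85, mR=-2/5
obs B: pose=(-5,3,S) → sL=4, sR=40, mL=36, mR=-2
sensor matrix S = [[4/5, 40/17], [4, 40]]; det S = 384/17
solve [mL_A; mL_B] = S·[w00; w01] and [mR_A; mR_B] = S·[w10; w11]:
  w00 = -1, w01 = 1, w10 = -1/2, w11 = 0

-1 1 -1/2 0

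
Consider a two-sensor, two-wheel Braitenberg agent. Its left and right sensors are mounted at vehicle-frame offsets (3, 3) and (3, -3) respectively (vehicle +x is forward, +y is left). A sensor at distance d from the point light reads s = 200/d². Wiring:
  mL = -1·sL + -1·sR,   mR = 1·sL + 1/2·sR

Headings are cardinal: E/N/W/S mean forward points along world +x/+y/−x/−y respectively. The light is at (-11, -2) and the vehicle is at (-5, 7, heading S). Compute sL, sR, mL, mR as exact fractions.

200/117 40/9 -80/13 460/117

left sensor world pos  = (-2, 4); dL² = 117
right sensor world pos = (-8, 4); dR² = 45
sL = 200/117 = 200/117
sR = 200/45 = 40/9
mL = -1·sL + -1·sR = -80/13
mR = 1·sL + 1/2·sR = 460/117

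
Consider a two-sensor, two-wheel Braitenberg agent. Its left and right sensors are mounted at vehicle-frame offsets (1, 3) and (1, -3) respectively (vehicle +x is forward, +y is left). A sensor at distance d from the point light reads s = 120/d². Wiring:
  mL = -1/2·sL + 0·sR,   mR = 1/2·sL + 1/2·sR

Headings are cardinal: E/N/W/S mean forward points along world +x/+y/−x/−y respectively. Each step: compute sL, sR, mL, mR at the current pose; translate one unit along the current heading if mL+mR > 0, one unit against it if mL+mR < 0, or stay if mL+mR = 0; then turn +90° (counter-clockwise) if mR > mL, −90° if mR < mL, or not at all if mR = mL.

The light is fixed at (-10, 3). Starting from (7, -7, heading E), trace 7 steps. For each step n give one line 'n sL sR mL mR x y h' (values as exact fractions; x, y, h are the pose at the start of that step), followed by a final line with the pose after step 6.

0 120/373 120/493 -60/373 51960/183889 7 -7 E
1 20/51 20/87 -10/51 460/1479 8 -7 N
2 120/433 24/65 -60/433 9096/28145 8 -6 W
3 6/25 15/37 -3/25 597/1850 7 -6 S
4 120/373 120/493 -60/373 51960/183889 7 -7 E
5 20/51 20/87 -10/51 460/1479 8 -7 N
6 120/433 24/65 -60/433 9096/28145 8 -6 W
final 7 -6 S

n=0: pose=(7,-7,E); sL=120/373, sR=120/493; mL=-60/373, mR=51960/183889; mL+mR=60/493 → advance +1; mR−mL=81540/183889 → turn +1·90°
n=1: pose=(8,-7,N); sL=20/51, sR=20/87; mL=-10/51, mR=460/1479; mL+mR=10/87 → advance +1; mR−mL=250/493 → turn +1·90°
n=2: pose=(8,-6,W); sL=120/433, sR=24/65; mL=-60/433, mR=9096/28145; mL+mR=12/65 → advance +1; mR−mL=12996/28145 → turn +1·90°
n=3: pose=(7,-6,S); sL=6/25, sR=15/37; mL=-3/25, mR=597/1850; mL+mR=15/74 → advance +1; mR−mL=819/1850 → turn +1·90°
n=4: pose=(7,-7,E); sL=120/373, sR=120/493; mL=-60/373, mR=51960/183889; mL+mR=60/493 → advance +1; mR−mL=81540/183889 → turn +1·90°
n=5: pose=(8,-7,N); sL=20/51, sR=20/87; mL=-10/51, mR=460/1479; mL+mR=10/87 → advance +1; mR−mL=250/493 → turn +1·90°
n=6: pose=(8,-6,W); sL=120/433, sR=24/65; mL=-60/433, mR=9096/28145; mL+mR=12/65 → advance +1; mR−mL=12996/28145 → turn +1·90°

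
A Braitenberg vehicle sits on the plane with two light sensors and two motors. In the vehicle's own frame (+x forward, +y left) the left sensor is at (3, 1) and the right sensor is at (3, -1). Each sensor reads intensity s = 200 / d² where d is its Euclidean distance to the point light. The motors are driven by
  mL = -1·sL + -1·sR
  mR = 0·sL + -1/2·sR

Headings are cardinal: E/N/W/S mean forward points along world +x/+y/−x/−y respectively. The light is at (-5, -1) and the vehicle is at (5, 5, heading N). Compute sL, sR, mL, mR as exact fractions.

100/81 100/101 -18200/8181 -50/101

left sensor world pos  = (4, 8); dL² = 162
right sensor world pos = (6, 8); dR² = 202
sL = 200/162 = 100/81
sR = 200/202 = 100/101
mL = -1·sL + -1·sR = -18200/8181
mR = 0·sL + -1/2·sR = -50/101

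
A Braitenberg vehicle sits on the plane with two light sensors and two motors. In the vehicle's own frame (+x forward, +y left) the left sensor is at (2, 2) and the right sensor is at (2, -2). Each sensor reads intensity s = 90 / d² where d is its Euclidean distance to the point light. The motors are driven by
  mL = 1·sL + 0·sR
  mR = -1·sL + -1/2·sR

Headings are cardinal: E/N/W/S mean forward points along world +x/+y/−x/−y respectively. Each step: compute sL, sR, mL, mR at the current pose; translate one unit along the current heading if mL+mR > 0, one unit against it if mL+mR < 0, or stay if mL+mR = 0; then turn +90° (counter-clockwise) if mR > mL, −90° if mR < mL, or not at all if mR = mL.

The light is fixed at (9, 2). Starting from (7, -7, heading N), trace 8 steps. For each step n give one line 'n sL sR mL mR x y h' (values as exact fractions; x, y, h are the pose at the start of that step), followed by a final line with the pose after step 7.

0 18/13 90/49 18/13 -1467/637 7 -7 N
1 45/32 5/8 45/32 -55/32 7 -8 E
2 18/29 90/169 18/29 -4347/4901 6 -8 S
3 45/73 45/37 45/73 -6615/5402 6 -7 W
4 18/13 90/49 18/13 -1467/637 7 -7 N
5 45/32 5/8 45/32 -55/32 7 -8 E
6 18/29 90/169 18/29 -4347/4901 6 -8 S
7 45/73 45/37 45/73 -6615/5402 6 -7 W
final 7 -7 N

n=0: pose=(7,-7,N); sL=18/13, sR=90/49; mL=18/13, mR=-1467/637; mL+mR=-45/49 → advance -1; mR−mL=-2349/637 → turn -1·90°
n=1: pose=(7,-8,E); sL=45/32, sR=5/8; mL=45/32, mR=-55/32; mL+mR=-5/16 → advance -1; mR−mL=-25/8 → turn -1·90°
n=2: pose=(6,-8,S); sL=18/29, sR=90/169; mL=18/29, mR=-4347/4901; mL+mR=-45/169 → advance -1; mR−mL=-7389/4901 → turn -1·90°
n=3: pose=(6,-7,W); sL=45/73, sR=45/37; mL=45/73, mR=-6615/5402; mL+mR=-45/74 → advance -1; mR−mL=-9945/5402 → turn -1·90°
n=4: pose=(7,-7,N); sL=18/13, sR=90/49; mL=18/13, mR=-1467/637; mL+mR=-45/49 → advance -1; mR−mL=-2349/637 → turn -1·90°
n=5: pose=(7,-8,E); sL=45/32, sR=5/8; mL=45/32, mR=-55/32; mL+mR=-5/16 → advance -1; mR−mL=-25/8 → turn -1·90°
n=6: pose=(6,-8,S); sL=18/29, sR=90/169; mL=18/29, mR=-4347/4901; mL+mR=-45/169 → advance -1; mR−mL=-7389/4901 → turn -1·90°
n=7: pose=(6,-7,W); sL=45/73, sR=45/37; mL=45/73, mR=-6615/5402; mL+mR=-45/74 → advance -1; mR−mL=-9945/5402 → turn -1·90°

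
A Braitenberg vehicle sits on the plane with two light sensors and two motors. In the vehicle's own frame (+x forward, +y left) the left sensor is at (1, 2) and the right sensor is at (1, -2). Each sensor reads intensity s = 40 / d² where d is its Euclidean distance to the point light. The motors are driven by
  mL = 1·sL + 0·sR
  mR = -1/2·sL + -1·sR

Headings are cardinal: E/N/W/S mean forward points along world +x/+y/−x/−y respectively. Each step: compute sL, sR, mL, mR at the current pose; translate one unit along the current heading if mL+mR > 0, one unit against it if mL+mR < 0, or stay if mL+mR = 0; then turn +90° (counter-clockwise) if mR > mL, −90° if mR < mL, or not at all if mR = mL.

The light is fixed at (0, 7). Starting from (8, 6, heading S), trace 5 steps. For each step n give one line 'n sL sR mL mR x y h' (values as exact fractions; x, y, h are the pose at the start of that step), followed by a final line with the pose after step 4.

n=0: pose=(8,6,S); sL=5/13, sR=1; mL=5/13, mR=-31/26; mL+mR=-21/26 → advance -1; mR−mL=-41/26 → turn -1·90°
n=1: pose=(8,7,W); sL=40/53, sR=40/53; mL=40/53, mR=-60/53; mL+mR=-20/53 → advance -1; mR−mL=-100/53 → turn -1·90°
n=2: pose=(9,7,N); sL=4/5, sR=20/61; mL=4/5, mR=-222/305; mL+mR=22/305 → advance +1; mR−mL=-466/305 → turn -1·90°
n=3: pose=(9,8,E); sL=40/109, sR=40/101; mL=40/109, mR=-6380/11009; mL+mR=-2340/11009 → advance -1; mR−mL=-10420/11009 → turn -1·90°
n=4: pose=(8,8,S); sL=2/5, sR=10/9; mL=2/5, mR=-59/45; mL+mR=-41/45 → advance -1; mR−mL=-77/45 → turn -1·90°

0 5/13 1 5/13 -31/26 8 6 S
1 40/53 40/53 40/53 -60/53 8 7 W
2 4/5 20/61 4/5 -222/305 9 7 N
3 40/109 40/101 40/109 -6380/11009 9 8 E
4 2/5 10/9 2/5 -59/45 8 8 S
final 8 9 W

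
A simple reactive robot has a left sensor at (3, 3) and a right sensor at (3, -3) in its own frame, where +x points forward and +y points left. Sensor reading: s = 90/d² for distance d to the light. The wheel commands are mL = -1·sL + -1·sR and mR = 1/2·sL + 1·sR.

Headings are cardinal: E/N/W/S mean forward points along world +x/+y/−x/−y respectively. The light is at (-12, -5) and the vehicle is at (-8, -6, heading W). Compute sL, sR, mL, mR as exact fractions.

90/17 18 -396/17 351/17

left sensor world pos  = (-11, -9); dL² = 17
right sensor world pos = (-11, -3); dR² = 5
sL = 90/17 = 90/17
sR = 90/5 = 18
mL = -1·sL + -1·sR = -396/17
mR = 1/2·sL + 1·sR = 351/17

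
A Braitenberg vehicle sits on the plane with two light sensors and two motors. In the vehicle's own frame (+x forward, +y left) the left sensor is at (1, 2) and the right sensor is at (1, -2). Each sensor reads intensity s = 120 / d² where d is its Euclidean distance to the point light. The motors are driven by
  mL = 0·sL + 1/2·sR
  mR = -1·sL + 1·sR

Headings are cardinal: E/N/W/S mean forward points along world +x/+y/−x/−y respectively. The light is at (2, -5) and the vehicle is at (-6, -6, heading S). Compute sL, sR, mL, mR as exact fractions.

3 15/13 15/26 -24/13

left sensor world pos  = (-4, -7); dL² = 40
right sensor world pos = (-8, -7); dR² = 104
sL = 120/40 = 3
sR = 120/104 = 15/13
mL = 0·sL + 1/2·sR = 15/26
mR = -1·sL + 1·sR = -24/13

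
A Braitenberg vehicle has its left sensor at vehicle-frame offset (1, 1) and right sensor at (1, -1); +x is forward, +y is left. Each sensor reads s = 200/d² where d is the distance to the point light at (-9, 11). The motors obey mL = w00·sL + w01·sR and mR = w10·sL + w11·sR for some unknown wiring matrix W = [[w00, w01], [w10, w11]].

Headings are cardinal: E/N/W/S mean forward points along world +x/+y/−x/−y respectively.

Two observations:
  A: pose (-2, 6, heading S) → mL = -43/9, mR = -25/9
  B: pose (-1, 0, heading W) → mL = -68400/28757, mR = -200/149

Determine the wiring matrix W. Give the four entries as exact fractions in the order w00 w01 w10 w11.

obs A: pose=(-2,6,S) → sL=2, sR=25/9, mL=-43/9, mR=-25/9
obs B: pose=(-1,0,W) → sL=200/193, sR=200/149, mL=-68400/28757, mR=-200/149
sensor matrix S = [[2, 25/9], [200/193, 200/149]]; det S = -50200/258813
solve [mL_A; mL_B] = S·[w00; w01] and [mR_A; mR_B] = S·[w10; w11]:
  w00 = -1, w01 = -1, w10 = 0, w11 = -1

-1 -1 0 -1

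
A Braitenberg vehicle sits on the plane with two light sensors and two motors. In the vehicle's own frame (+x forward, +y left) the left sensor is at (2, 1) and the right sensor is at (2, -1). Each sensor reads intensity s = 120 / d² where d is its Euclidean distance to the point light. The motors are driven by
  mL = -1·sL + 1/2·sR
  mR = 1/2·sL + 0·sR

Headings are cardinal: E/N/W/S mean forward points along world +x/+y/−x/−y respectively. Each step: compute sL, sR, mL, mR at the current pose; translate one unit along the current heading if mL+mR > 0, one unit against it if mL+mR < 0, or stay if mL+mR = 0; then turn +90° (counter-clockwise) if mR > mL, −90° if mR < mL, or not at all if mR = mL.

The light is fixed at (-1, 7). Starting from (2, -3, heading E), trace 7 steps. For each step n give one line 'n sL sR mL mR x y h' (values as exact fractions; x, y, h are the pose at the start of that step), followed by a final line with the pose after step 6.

n=0: pose=(2,-3,E); sL=60/53, sR=60/73; mL=-2790/3869, mR=30/53; mL+mR=-600/3869 → advance -1; mR−mL=4980/3869 → turn +1·90°
n=1: pose=(1,-3,N); sL=24/13, sR=120/73; mL=-972/949, mR=12/13; mL+mR=-96/949 → advance -1; mR−mL=1848/949 → turn +1·90°
n=2: pose=(1,-4,W); sL=5/6, sR=6/5; mL=-7/30, mR=5/12; mL+mR=11/60 → advance +1; mR−mL=13/20 → turn +1·90°
n=3: pose=(0,-4,S); sL=120/173, sR=120/169; mL=-9900/29237, mR=60/173; mL+mR=240/29237 → advance +1; mR−mL=20040/29237 → turn +1·90°
n=4: pose=(0,-5,E); sL=12/13, sR=60/89; mL=-678/1157, mR=6/13; mL+mR=-144/1157 → advance -1; mR−mL=1212/1157 → turn +1·90°
n=5: pose=(-1,-5,N); sL=120/101, sR=120/101; mL=-60/101, mR=60/101; mL+mR=0 → advance +0; mR−mL=120/101 → turn +1·90°
n=6: pose=(-1,-5,W); sL=120/173, sR=24/25; mL=-924/4325, mR=60/173; mL+mR=576/4325 → advance +1; mR−mL=2424/4325 → turn +1·90°

0 60/53 60/73 -2790/3869 30/53 2 -3 E
1 24/13 120/73 -972/949 12/13 1 -3 N
2 5/6 6/5 -7/30 5/12 1 -4 W
3 120/173 120/169 -9900/29237 60/173 0 -4 S
4 12/13 60/89 -678/1157 6/13 0 -5 E
5 120/101 120/101 -60/101 60/101 -1 -5 N
6 120/173 24/25 -924/4325 60/173 -1 -5 W
final -2 -5 S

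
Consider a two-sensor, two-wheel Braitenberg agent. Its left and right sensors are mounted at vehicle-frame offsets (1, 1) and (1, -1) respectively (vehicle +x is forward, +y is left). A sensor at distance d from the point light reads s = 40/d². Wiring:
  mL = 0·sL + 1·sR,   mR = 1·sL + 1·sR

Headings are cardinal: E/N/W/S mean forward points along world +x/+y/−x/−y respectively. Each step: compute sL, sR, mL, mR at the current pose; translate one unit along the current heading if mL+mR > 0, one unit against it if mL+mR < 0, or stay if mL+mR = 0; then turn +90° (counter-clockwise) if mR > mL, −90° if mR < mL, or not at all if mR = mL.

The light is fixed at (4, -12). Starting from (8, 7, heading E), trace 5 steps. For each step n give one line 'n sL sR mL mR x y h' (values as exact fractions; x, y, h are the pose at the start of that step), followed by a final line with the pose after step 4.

0 8/85 40/349 40/349 6192/29665 8 7 E
1 5/52 10/109 10/109 1065/5668 9 7 N
2 40/377 40/457 40/457 33360/172289 9 8 W
3 20/193 4/37 4/37 1512/7141 8 8 S
4 8/85 40/349 40/349 6192/29665 8 7 E
final 9 7 N

n=0: pose=(8,7,E); sL=8/85, sR=40/349; mL=40/349, mR=6192/29665; mL+mR=9592/29665 → advance +1; mR−mL=8/85 → turn +1·90°
n=1: pose=(9,7,N); sL=5/52, sR=10/109; mL=10/109, mR=1065/5668; mL+mR=1585/5668 → advance +1; mR−mL=5/52 → turn +1·90°
n=2: pose=(9,8,W); sL=40/377, sR=40/457; mL=40/457, mR=33360/172289; mL+mR=48440/172289 → advance +1; mR−mL=40/377 → turn +1·90°
n=3: pose=(8,8,S); sL=20/193, sR=4/37; mL=4/37, mR=1512/7141; mL+mR=2284/7141 → advance +1; mR−mL=20/193 → turn +1·90°
n=4: pose=(8,7,E); sL=8/85, sR=40/349; mL=40/349, mR=6192/29665; mL+mR=9592/29665 → advance +1; mR−mL=8/85 → turn +1·90°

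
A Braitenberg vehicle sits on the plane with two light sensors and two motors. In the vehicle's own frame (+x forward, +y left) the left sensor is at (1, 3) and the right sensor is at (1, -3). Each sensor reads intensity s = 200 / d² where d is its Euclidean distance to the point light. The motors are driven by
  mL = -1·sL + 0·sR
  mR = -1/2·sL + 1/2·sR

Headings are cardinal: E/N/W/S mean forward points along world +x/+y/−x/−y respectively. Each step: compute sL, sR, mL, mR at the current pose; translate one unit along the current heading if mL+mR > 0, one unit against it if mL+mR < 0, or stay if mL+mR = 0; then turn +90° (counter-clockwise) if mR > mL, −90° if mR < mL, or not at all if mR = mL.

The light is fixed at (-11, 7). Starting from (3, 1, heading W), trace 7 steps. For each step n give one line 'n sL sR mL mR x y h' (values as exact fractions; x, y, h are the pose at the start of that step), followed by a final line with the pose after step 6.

0 4/5 100/89 -4/5 72/445 3 1 W
1 200/373 200/193 -200/373 18000/71989 4 1 S
2 10/13 5/8 -10/13 -15/208 4 2 E
3 200/137 40/61 -200/137 -3360/8357 3 2 N
4 4/5 100/89 -4/5 72/445 3 1 W
5 200/373 200/193 -200/373 18000/71989 4 1 S
6 10/13 5/8 -10/13 -15/208 4 2 E
final 3 2 N

n=0: pose=(3,1,W); sL=4/5, sR=100/89; mL=-4/5, mR=72/445; mL+mR=-284/445 → advance -1; mR−mL=428/445 → turn +1·90°
n=1: pose=(4,1,S); sL=200/373, sR=200/193; mL=-200/373, mR=18000/71989; mL+mR=-20600/71989 → advance -1; mR−mL=56600/71989 → turn +1·90°
n=2: pose=(4,2,E); sL=10/13, sR=5/8; mL=-10/13, mR=-15/208; mL+mR=-175/208 → advance -1; mR−mL=145/208 → turn +1·90°
n=3: pose=(3,2,N); sL=200/137, sR=40/61; mL=-200/137, mR=-3360/8357; mL+mR=-15560/8357 → advance -1; mR−mL=8840/8357 → turn +1·90°
n=4: pose=(3,1,W); sL=4/5, sR=100/89; mL=-4/5, mR=72/445; mL+mR=-284/445 → advance -1; mR−mL=428/445 → turn +1·90°
n=5: pose=(4,1,S); sL=200/373, sR=200/193; mL=-200/373, mR=18000/71989; mL+mR=-20600/71989 → advance -1; mR−mL=56600/71989 → turn +1·90°
n=6: pose=(4,2,E); sL=10/13, sR=5/8; mL=-10/13, mR=-15/208; mL+mR=-175/208 → advance -1; mR−mL=145/208 → turn +1·90°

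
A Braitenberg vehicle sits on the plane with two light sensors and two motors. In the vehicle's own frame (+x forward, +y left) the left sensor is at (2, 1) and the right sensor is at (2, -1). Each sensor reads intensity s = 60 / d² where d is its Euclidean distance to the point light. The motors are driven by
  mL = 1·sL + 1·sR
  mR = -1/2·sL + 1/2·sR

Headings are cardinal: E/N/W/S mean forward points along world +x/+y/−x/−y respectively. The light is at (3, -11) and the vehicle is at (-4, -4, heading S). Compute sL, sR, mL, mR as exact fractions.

left sensor world pos  = (-3, -6); dL² = 61
right sensor world pos = (-5, -6); dR² = 89
sL = 60/61 = 60/61
sR = 60/89 = 60/89
mL = 1·sL + 1·sR = 9000/5429
mR = -1/2·sL + 1/2·sR = -840/5429

60/61 60/89 9000/5429 -840/5429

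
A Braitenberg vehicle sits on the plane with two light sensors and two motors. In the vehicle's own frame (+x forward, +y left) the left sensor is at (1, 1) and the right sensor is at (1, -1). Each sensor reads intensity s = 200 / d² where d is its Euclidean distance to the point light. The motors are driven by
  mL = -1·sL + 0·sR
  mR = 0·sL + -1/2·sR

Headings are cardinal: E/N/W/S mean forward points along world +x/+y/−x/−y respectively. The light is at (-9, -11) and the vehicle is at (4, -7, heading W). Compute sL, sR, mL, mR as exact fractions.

left sensor world pos  = (3, -8); dL² = 153
right sensor world pos = (3, -6); dR² = 169
sL = 200/153 = 200/153
sR = 200/169 = 200/169
mL = -1·sL + 0·sR = -200/153
mR = 0·sL + -1/2·sR = -100/169

200/153 200/169 -200/153 -100/169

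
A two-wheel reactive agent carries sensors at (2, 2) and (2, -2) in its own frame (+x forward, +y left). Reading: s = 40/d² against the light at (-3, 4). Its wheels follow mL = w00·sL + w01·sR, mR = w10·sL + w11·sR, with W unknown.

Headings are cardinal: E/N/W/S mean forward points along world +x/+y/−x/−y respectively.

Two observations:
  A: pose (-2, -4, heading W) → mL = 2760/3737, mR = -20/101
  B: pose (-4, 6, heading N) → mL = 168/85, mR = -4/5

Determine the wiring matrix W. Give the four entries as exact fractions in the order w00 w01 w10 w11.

obs A: pose=(-2,-4,W) → sL=40/101, sR=40/37, mL=2760/3737, mR=-20/101
obs B: pose=(-4,6,N) → sL=8/5, sR=40/17, mL=168/85, mR=-4/5
sensor matrix S = [[40/101, 40/37], [8/5, 40/17]]; det S = -50688/63529
solve [mL_A; mL_B] = S·[w00; w01] and [mR_A; mR_B] = S·[w10; w11]:
  w00 = 1/2, w01 = 1/2, w10 = -1/2, w11 = 0

1/2 1/2 -1/2 0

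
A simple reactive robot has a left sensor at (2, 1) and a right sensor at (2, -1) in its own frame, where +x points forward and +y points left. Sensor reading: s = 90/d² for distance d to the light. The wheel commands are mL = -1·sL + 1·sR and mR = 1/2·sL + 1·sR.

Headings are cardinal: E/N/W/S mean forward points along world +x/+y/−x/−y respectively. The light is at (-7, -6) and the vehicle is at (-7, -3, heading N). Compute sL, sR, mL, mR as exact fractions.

45/13 45/13 0 135/26

left sensor world pos  = (-8, -1); dL² = 26
right sensor world pos = (-6, -1); dR² = 26
sL = 90/26 = 45/13
sR = 90/26 = 45/13
mL = -1·sL + 1·sR = 0
mR = 1/2·sL + 1·sR = 135/26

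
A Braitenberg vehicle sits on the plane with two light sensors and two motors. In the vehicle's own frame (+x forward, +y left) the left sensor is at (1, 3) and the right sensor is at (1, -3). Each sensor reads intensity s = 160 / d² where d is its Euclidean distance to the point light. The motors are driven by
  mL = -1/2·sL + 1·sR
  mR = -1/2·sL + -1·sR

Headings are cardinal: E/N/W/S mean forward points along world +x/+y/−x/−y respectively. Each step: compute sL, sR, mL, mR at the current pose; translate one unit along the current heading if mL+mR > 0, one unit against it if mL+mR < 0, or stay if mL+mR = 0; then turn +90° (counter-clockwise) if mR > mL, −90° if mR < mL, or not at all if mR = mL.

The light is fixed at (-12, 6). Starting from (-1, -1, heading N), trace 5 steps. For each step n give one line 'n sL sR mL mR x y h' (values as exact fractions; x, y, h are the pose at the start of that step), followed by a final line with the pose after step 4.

0 8/5 20/29 -16/145 -216/145 -1 -1 N
1 160/169 32/53 1168/8957 -9648/8957 -1 -2 E
2 16/25 16/13 296/325 -504/325 -2 -2 S
3 160/181 160/97 21200/17557 -36720/17557 -2 -1 W
4 8/5 20/29 -16/145 -216/145 -1 -1 N
final -1 -2 E

n=0: pose=(-1,-1,N); sL=8/5, sR=20/29; mL=-16/145, mR=-216/145; mL+mR=-8/5 → advance -1; mR−mL=-40/29 → turn -1·90°
n=1: pose=(-1,-2,E); sL=160/169, sR=32/53; mL=1168/8957, mR=-9648/8957; mL+mR=-160/169 → advance -1; mR−mL=-64/53 → turn -1·90°
n=2: pose=(-2,-2,S); sL=16/25, sR=16/13; mL=296/325, mR=-504/325; mL+mR=-16/25 → advance -1; mR−mL=-32/13 → turn -1·90°
n=3: pose=(-2,-1,W); sL=160/181, sR=160/97; mL=21200/17557, mR=-36720/17557; mL+mR=-160/181 → advance -1; mR−mL=-320/97 → turn -1·90°
n=4: pose=(-1,-1,N); sL=8/5, sR=20/29; mL=-16/145, mR=-216/145; mL+mR=-8/5 → advance -1; mR−mL=-40/29 → turn -1·90°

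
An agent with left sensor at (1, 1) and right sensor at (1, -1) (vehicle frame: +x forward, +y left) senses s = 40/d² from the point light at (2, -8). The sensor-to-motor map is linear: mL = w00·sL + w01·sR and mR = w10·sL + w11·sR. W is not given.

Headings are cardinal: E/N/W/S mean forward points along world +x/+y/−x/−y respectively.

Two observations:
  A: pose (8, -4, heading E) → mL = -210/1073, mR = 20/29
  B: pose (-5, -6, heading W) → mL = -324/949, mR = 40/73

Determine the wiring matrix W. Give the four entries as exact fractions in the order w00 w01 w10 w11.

obs A: pose=(8,-4,E) → sL=20/37, sR=20/29, mL=-210/1073, mR=20/29
obs B: pose=(-5,-6,W) → sL=8/13, sR=40/73, mL=-324/949, mR=40/73
sensor matrix S = [[20/37, 20/29], [8/13, 40/73]]; det S = -130560/1018277
solve [mL_A; mL_B] = S·[w00; w01] and [mR_A; mR_B] = S·[w10; w11]:
  w00 = -1, w01 = 1/2, w10 = 0, w11 = 1

-1 1/2 0 1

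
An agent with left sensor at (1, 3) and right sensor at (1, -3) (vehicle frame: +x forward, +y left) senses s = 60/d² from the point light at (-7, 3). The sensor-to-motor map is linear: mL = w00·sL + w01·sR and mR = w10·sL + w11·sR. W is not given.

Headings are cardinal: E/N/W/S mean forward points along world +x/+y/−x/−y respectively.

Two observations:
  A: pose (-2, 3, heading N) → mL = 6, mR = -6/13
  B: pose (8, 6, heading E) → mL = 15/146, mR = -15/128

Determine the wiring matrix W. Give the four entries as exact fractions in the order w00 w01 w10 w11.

1/2 0 0 -1/2

obs A: pose=(-2,3,N) → sL=12, sR=12/13, mL=6, mR=-6/13
obs B: pose=(8,6,E) → sL=15/73, sR=15/64, mL=15/146, mR=-15/128
sensor matrix S = [[12, 12/13], [15/73, 15/64]]; det S = 39825/15184
solve [mL_A; mL_B] = S·[w00; w01] and [mR_A; mR_B] = S·[w10; w11]:
  w00 = 1/2, w01 = 0, w10 = 0, w11 = -1/2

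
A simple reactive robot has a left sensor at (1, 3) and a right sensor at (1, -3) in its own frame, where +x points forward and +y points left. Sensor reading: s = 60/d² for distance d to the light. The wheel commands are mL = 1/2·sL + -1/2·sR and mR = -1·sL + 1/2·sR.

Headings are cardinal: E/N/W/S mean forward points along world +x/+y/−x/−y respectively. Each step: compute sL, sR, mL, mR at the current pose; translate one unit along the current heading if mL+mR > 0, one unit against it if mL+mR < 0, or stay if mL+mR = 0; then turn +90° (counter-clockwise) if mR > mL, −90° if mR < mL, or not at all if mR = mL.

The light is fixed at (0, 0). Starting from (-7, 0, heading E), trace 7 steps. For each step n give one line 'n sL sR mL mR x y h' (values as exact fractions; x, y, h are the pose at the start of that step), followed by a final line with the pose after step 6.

n=0: pose=(-7,0,E); sL=4/3, sR=4/3; mL=0, mR=-2/3; mL+mR=-2/3 → advance -1; mR−mL=-2/3 → turn -1·90°
n=1: pose=(-8,0,S); sL=30/13, sR=30/61; mL=720/793, mR=-1635/793; mL+mR=-15/13 → advance -1; mR−mL=-2355/793 → turn -1·90°
n=2: pose=(-8,1,W); sL=12/17, sR=60/97; mL=72/1649, mR=-654/1649; mL+mR=-6/17 → advance -1; mR−mL=-726/1649 → turn -1·90°
n=3: pose=(-7,1,N); sL=15/26, sR=3; mL=-63/52, mR=12/13; mL+mR=-15/52 → advance -1; mR−mL=111/52 → turn +1·90°
n=4: pose=(-7,0,W); sL=60/73, sR=60/73; mL=0, mR=-30/73; mL+mR=-30/73 → advance -1; mR−mL=-30/73 → turn -1·90°
n=5: pose=(-6,0,N); sL=30/41, sR=6; mL=-108/41, mR=93/41; mL+mR=-15/41 → advance -1; mR−mL=201/41 → turn +1·90°
n=6: pose=(-6,-1,W); sL=12/13, sR=60/53; mL=-72/689, mR=-246/689; mL+mR=-6/13 → advance -1; mR−mL=-174/689 → turn -1·90°

0 4/3 4/3 0 -2/3 -7 0 E
1 30/13 30/61 720/793 -1635/793 -8 0 S
2 12/17 60/97 72/1649 -654/1649 -8 1 W
3 15/26 3 -63/52 12/13 -7 1 N
4 60/73 60/73 0 -30/73 -7 0 W
5 30/41 6 -108/41 93/41 -6 0 N
6 12/13 60/53 -72/689 -246/689 -6 -1 W
final -5 -1 N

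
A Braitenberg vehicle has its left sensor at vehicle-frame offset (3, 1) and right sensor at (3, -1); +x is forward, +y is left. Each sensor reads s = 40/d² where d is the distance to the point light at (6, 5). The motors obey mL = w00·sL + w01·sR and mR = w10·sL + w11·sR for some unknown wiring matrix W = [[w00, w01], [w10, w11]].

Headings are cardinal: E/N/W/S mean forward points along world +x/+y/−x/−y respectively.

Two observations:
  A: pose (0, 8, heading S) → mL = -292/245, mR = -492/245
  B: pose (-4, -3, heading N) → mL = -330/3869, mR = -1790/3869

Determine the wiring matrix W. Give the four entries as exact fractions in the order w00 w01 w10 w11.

obs A: pose=(0,8,S) → sL=8/5, sR=40/49, mL=-292/245, mR=-492/245
obs B: pose=(-4,-3,N) → sL=20/73, sR=20/53, mL=-330/3869, mR=-1790/3869
sensor matrix S = [[8/5, 40/49], [20/73, 20/53]]; det S = 72064/189581
solve [mL_A; mL_B] = S·[w00; w01] and [mR_A; mR_B] = S·[w10; w11]:
  w00 = -1, w01 = 1/2, w10 = -1, w11 = -1/2

-1 1/2 -1 -1/2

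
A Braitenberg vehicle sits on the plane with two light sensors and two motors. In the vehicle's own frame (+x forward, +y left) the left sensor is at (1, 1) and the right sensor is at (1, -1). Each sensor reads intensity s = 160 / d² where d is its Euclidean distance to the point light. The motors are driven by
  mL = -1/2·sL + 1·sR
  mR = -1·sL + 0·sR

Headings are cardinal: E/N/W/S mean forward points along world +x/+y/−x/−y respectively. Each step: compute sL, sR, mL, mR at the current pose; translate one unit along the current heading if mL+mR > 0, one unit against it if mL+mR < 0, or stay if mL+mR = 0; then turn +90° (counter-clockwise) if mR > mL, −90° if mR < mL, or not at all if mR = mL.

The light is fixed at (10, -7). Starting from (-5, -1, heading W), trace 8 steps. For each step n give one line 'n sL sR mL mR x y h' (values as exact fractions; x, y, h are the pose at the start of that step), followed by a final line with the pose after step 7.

n=0: pose=(-5,-1,W); sL=160/281, sR=32/61; mL=4112/17141, mR=-160/281; mL+mR=-5648/17141 → advance -1; mR−mL=-13872/17141 → turn -1·90°
n=1: pose=(-4,-1,N); sL=80/137, sR=80/109; mL=6600/14933, mR=-80/137; mL+mR=-2120/14933 → advance -1; mR−mL=-15320/14933 → turn -1·90°
n=2: pose=(-4,-2,E); sL=32/41, sR=32/37; mL=720/1517, mR=-32/41; mL+mR=-464/1517 → advance -1; mR−mL=-1904/1517 → turn -1·90°
n=3: pose=(-5,-2,S); sL=40/53, sR=10/17; mL=190/901, mR=-40/53; mL+mR=-490/901 → advance -1; mR−mL=-870/901 → turn -1·90°
n=4: pose=(-5,-1,W); sL=160/281, sR=32/61; mL=4112/17141, mR=-160/281; mL+mR=-5648/17141 → advance -1; mR−mL=-13872/17141 → turn -1·90°
n=5: pose=(-4,-1,N); sL=80/137, sR=80/109; mL=6600/14933, mR=-80/137; mL+mR=-2120/14933 → advance -1; mR−mL=-15320/14933 → turn -1·90°
n=6: pose=(-4,-2,E); sL=32/41, sR=32/37; mL=720/1517, mR=-32/41; mL+mR=-464/1517 → advance -1; mR−mL=-1904/1517 → turn -1·90°
n=7: pose=(-5,-2,S); sL=40/53, sR=10/17; mL=190/901, mR=-40/53; mL+mR=-490/901 → advance -1; mR−mL=-870/901 → turn -1·90°

0 160/281 32/61 4112/17141 -160/281 -5 -1 W
1 80/137 80/109 6600/14933 -80/137 -4 -1 N
2 32/41 32/37 720/1517 -32/41 -4 -2 E
3 40/53 10/17 190/901 -40/53 -5 -2 S
4 160/281 32/61 4112/17141 -160/281 -5 -1 W
5 80/137 80/109 6600/14933 -80/137 -4 -1 N
6 32/41 32/37 720/1517 -32/41 -4 -2 E
7 40/53 10/17 190/901 -40/53 -5 -2 S
final -5 -1 W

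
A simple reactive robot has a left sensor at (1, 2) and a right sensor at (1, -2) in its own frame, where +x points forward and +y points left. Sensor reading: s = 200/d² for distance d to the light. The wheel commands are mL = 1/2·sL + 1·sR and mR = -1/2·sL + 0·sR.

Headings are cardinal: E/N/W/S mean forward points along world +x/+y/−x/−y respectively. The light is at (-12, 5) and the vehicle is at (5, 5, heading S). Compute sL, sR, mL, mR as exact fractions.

left sensor world pos  = (7, 4); dL² = 362
right sensor world pos = (3, 4); dR² = 226
sL = 200/362 = 100/181
sR = 200/226 = 100/113
mL = 1/2·sL + 1·sR = 23750/20453
mR = -1/2·sL + 0·sR = -50/181

100/181 100/113 23750/20453 -50/181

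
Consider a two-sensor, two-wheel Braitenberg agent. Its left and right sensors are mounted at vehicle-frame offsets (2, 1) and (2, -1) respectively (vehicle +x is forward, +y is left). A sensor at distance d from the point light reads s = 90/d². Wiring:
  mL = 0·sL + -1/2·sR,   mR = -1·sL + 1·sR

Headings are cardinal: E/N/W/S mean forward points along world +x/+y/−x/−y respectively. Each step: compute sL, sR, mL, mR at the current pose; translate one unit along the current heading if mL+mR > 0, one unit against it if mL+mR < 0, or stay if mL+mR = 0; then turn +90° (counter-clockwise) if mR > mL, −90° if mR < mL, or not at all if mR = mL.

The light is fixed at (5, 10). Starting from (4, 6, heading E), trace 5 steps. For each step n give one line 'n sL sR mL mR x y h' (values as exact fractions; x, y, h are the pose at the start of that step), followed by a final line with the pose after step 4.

0 9 45/13 -45/26 -72/13 4 6 E
1 90/37 2 -1 -16/37 3 6 S
2 45/2 45/8 -45/16 -135/8 3 7 E
3 90/29 90/41 -45/41 -1080/1189 2 7 S
4 45 9 -9/2 -36 2 8 E
final 1 8 S

n=0: pose=(4,6,E); sL=9, sR=45/13; mL=-45/26, mR=-72/13; mL+mR=-189/26 → advance -1; mR−mL=-99/26 → turn -1·90°
n=1: pose=(3,6,S); sL=90/37, sR=2; mL=-1, mR=-16/37; mL+mR=-53/37 → advance -1; mR−mL=21/37 → turn +1·90°
n=2: pose=(3,7,E); sL=45/2, sR=45/8; mL=-45/16, mR=-135/8; mL+mR=-315/16 → advance -1; mR−mL=-225/16 → turn -1·90°
n=3: pose=(2,7,S); sL=90/29, sR=90/41; mL=-45/41, mR=-1080/1189; mL+mR=-2385/1189 → advance -1; mR−mL=225/1189 → turn +1·90°
n=4: pose=(2,8,E); sL=45, sR=9; mL=-9/2, mR=-36; mL+mR=-81/2 → advance -1; mR−mL=-63/2 → turn -1·90°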